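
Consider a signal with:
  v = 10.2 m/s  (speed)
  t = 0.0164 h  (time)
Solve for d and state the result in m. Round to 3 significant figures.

Rearranging v = d/t for d: d = v·t.
v = 10.2 m/s; t = 0.0164 h = 59.04 s.
d = 602.2 m

602 m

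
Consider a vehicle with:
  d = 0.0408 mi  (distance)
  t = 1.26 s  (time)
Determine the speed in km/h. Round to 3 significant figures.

188 km/h

v is given directly by: v = d/t.
d = 0.0408 mi = 65.66 m; t = 1.26 s.
v = 52.11 m/s
52.11 m/s × (1 km/h / 0.2778 m/s) = 187.6 km/h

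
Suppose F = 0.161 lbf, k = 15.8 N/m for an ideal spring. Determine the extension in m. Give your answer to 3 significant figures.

0.0453 m

From Hooke's law: x = F/k.
F = 0.161 lbf = 0.7162 N; k = 15.8 N/m.
x = 0.04533 m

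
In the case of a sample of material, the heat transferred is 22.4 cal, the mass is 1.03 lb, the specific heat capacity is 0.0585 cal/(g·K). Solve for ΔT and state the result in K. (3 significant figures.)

Solving Q = m·c·ΔT for ΔT: ΔT = Q/(m·c).
Q = 22.4 cal = 93.72 J; m = 1.03 lb = 0.4672 kg; c = 0.0585 cal/(g·K) = 244.8 J/(kg·K).
ΔT = 0.8196 K

0.820 K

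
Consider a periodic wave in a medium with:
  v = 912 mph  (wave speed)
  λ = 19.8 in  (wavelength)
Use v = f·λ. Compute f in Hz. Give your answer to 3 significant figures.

811 Hz

Rearranging v = f·λ for f: f = v/λ.
v = 912 mph = 407.7 m/s; λ = 19.8 in = 0.5029 m.
f = 810.7 Hz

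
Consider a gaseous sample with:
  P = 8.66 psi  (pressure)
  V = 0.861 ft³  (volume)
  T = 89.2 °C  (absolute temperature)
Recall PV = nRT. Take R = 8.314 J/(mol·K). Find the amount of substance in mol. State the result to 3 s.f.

Rearranging: n = PV/(RT).
P = 8.66 psi = 59709 Pa; V = 0.861 ft³ = 0.02438 m³; T = 89.2 °C = 362.3 K; R = 8.314 J/(mol·K).
n = 0.4832 mol

0.483 mol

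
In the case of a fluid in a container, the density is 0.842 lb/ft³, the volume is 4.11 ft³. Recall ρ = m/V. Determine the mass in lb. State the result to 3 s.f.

Rearranging: m = ρV.
ρ = 0.842 lb/ft³ = 13.49 kg/m³; V = 4.11 ft³ = 0.1164 m³.
m = 1.570 kg
1.570 kg × (1 lb / 0.4536 kg) = 3.461 lb

3.46 lb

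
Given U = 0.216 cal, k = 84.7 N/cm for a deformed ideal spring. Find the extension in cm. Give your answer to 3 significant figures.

Solving U = ½k·x² for x: x = √(2U/k).
U = 0.216 cal = 0.9037 J; k = 84.7 N/cm = 8470 N/m.
x = 0.01461 m
0.01461 m × (1 cm / 0.01000 m) = 1.461 cm

1.46 cm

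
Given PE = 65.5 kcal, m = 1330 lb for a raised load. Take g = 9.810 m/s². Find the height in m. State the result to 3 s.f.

Rearranging PE = m·g·h for h: h = PE/(m·g).
PE = 65.5 kcal = 2.741×10^5 J; m = 1330 lb = 603.3 kg; g = 9.810 m/s².
h = 46.31 m

46.3 m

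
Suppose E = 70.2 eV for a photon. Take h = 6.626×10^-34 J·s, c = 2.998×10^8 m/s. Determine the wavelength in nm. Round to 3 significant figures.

17.7 nm

Rearranging: λ = hc/E.
E = 70.2 eV = 1.125×10^-17 J; h = 6.626×10^-34 J·s; c = 2.998×10^8 m/s.
λ = 1.766×10^-8 m
1.766×10^-8 m × (1 nm / 1.000×10^-9 m) = 17.66 nm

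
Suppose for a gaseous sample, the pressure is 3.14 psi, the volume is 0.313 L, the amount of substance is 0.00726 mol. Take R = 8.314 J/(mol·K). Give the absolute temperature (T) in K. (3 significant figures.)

112 K

Rearranging PV = nRT for T: T = PV/(nR).
P = 3.14 psi = 21650 Pa; V = 0.313 L = 3.130×10^-4 m³; n = 0.00726 mol; R = 8.314 J/(mol·K).
T = 112.3 K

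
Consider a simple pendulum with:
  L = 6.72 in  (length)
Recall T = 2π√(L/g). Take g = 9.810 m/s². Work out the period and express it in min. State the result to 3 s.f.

0.0138 min

Directly: T = 2π√(L/g).
L = 6.72 in = 0.1707 m; g = 9.810 m/s².
T = 0.8288 s
0.8288 s × (1 min / 60.00 s) = 0.01381 min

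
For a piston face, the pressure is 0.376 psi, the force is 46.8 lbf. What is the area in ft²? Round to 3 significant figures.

Rearranging P = F/A for A: A = F/P.
P = 0.376 psi = 2592 Pa; F = 46.8 lbf = 208.2 N.
A = 0.08030 m²
0.08030 m² × (1 ft² / 0.09290 m²) = 0.8644 ft²

0.864 ft²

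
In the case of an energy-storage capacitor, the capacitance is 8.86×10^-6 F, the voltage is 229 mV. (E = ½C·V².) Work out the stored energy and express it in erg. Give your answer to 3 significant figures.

2.32 erg

E is given directly by: E = ½CV².
C = 8.86×10^-6 F; V = 229 mV = 0.2290 V.
E = 2.323×10^-7 J  (the unit combination reduces to kg·m²/s² = J)
2.323×10^-7 J × (1 erg / 1.000×10^-7 J) = 2.323 erg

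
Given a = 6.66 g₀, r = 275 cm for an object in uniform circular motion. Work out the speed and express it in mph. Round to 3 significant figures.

30.0 mph

Rearranging: v = √(a·r).
a = 6.66 g₀ = 65.31 m/s²; r = 275 cm = 2.750 m.
v = 13.40 m/s
13.40 m/s × (1 mph / 0.4470 m/s) = 29.98 mph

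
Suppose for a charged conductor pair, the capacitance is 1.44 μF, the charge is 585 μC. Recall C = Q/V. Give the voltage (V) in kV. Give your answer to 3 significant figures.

Solving C = Q/V for V: V = Q/C.
C = 1.44 μF = 1.440×10^-6 F; Q = 585 μC = 5.850×10^-4 C.
V = 406.2 V  (the unit combination reduces to kg·m²/(A·s³) = V)
406.2 V × (1 kV / 1000 V) = 0.4062 kV

0.406 kV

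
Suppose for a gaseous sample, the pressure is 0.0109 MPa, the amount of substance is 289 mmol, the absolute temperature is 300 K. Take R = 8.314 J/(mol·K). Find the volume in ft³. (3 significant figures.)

2.34 ft³

Rearranging PV = nRT for V: V = nRT/P.
P = 0.0109 MPa = 10900 Pa; n = 289 mmol = 0.2890 mol; T = 300 K; R = 8.314 J/(mol·K).
V = 0.06613 m³
0.06613 m³ × (1 ft³ / 0.02832 m³) = 2.335 ft³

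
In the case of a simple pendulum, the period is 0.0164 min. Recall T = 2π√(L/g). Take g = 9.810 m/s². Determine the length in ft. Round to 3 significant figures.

Solving T = 2π√(L/g) for L: L = g·(T/2π)².
T = 0.0164 min = 0.9840 s; g = 9.810 m/s².
L = 0.2406 m
0.2406 m × (1 ft / 0.3048 m) = 0.7894 ft

0.789 ft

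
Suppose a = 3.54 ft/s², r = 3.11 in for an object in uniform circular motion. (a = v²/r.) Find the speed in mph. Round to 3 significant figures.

Rearranging a = v²/r for v: v = √(a·r).
a = 3.54 ft/s² = 1.079 m/s²; r = 3.11 in = 0.07899 m.
v = 0.2919 m/s
0.2919 m/s × (1 mph / 0.4470 m/s) = 0.6531 mph

0.653 mph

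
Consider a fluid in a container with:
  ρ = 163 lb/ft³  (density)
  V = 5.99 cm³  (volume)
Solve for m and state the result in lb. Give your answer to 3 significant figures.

0.0345 lb

Solving ρ = m/V for m: m = ρV.
ρ = 163 lb/ft³ = 2611 kg/m³; V = 5.99 cm³ = 5.990×10^-6 m³.
m = 0.01564 kg
0.01564 kg × (1 lb / 0.4536 kg) = 0.03448 lb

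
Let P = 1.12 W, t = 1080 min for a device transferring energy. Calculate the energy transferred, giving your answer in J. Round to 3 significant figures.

72600 J

Rearranging: W = P·t.
P = 1.12 W; t = 1080 min = 64800 s.
W = 72576 J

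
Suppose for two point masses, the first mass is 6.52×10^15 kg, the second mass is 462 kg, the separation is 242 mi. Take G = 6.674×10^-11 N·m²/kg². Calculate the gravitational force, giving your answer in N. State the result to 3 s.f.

0.00133 N

From Newton's law of gravitation: F = Gm₁m₂/r².
m₁ = 6.52×10^15 kg; m₂ = 462 kg; r = 242 mi = 3.895×10^5 m; G = 6.674×10^-11 N·m²/kg².
F = 0.001325 N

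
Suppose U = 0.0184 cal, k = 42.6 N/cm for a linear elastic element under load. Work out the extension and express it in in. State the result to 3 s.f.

Rearranging U = ½k·x² for x: x = √(2U/k).
U = 0.0184 cal = 0.07699 J; k = 42.6 N/cm = 4260 N/m.
x = 0.006012 m
0.006012 m × (1 in / 0.02540 m) = 0.2367 in

0.237 in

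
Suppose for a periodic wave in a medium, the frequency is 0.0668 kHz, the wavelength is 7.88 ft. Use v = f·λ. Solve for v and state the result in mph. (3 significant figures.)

359 mph

v is given directly by: v = fλ.
f = 0.0668 kHz = 66.80 Hz; λ = 7.88 ft = 2.402 m.
v = 160.4 m/s
160.4 m/s × (1 mph / 0.4470 m/s) = 358.9 mph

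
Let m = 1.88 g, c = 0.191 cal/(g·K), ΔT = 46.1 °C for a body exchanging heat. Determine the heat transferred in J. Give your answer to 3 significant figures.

Q is given directly by: Q = mcΔT.
m = 1.88 g = 0.001880 kg; c = 0.191 cal/(g·K) = 799.1 J/(kg·K); ΔT = 46.1 °C = 46.10 K.
Q = 69.26 J

69.3 J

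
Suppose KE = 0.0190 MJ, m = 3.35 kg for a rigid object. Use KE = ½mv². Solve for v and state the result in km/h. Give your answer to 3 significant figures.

Solving KE = ½mv² for v: v = √(2·KE/m).
KE = 0.0190 MJ = 19000 J; m = 3.35 kg.
v = 106.5 m/s
106.5 m/s × (1 km/h / 0.2778 m/s) = 383.4 km/h

383 km/h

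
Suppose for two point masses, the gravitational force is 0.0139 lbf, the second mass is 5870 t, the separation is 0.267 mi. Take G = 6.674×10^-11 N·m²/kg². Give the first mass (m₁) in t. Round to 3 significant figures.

From Newton's law of gravitation: m₁ = F·r²/(G·m₂).
F = 0.0139 lbf = 0.06183 N; m₂ = 5870 t = 5.870×10^6 kg; r = 0.267 mi = 429.7 m; G = 6.674×10^-11 N·m²/kg².
m₁ = 2.914×10^7 kg
2.914×10^7 kg × (1 t / 1000 kg) = 29141 t

29100 t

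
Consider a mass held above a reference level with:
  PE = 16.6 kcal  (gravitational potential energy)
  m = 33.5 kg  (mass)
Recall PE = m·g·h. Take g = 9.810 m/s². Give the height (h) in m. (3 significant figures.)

Rearranging: h = PE/(m·g).
PE = 16.6 kcal = 69454 J; m = 33.5 kg; g = 9.810 m/s².
h = 211.3 m

211 m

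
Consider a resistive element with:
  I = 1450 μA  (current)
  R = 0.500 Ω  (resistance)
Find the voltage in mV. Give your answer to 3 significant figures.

0.725 mV

V is given directly by: V = IR.
I = 1450 μA = 0.001450 A; R = 0.500 Ω.
V = 7.250×10^-4 V
7.250×10^-4 V × (1 mV / 0.001000 V) = 0.7250 mV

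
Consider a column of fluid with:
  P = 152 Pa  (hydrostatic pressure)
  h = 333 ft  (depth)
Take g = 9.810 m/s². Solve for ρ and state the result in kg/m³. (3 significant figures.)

0.153 kg/m³

Rearranging: ρ = P/(g·h).
P = 152 Pa; h = 333 ft = 101.5 m; g = 9.810 m/s².
ρ = 0.1527 kg/m³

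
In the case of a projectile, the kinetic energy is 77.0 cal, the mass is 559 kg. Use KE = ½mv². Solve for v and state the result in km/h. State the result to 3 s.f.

Rearranging KE = ½mv² for v: v = √(2·KE/m).
KE = 77.0 cal = 322.2 J; m = 559 kg.
v = 1.074 m/s
1.074 m/s × (1 km/h / 0.2778 m/s) = 3.865 km/h

3.87 km/h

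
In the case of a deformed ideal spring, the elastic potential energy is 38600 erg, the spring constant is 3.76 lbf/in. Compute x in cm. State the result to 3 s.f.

0.342 cm

Solving U = ½k·x² for x: x = √(2U/k).
U = 38600 erg = 0.003860 J; k = 3.76 lbf/in = 658.5 N/m.
x = 0.003424 m
0.003424 m × (1 cm / 0.01000 m) = 0.3424 cm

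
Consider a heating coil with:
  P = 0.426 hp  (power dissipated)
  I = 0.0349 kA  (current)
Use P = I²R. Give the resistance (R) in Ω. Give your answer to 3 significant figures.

Rearranging P = I²R for R: R = P/I².
P = 0.426 hp = 317.7 W; I = 0.0349 kA = 34.90 A.
R = 0.2608 Ω

0.261 Ω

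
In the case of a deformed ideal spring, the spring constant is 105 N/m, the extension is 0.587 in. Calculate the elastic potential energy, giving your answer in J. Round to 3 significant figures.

0.0117 J

U is given directly by: U = ½kx².
k = 105 N/m; x = 0.587 in = 0.01491 m.
U = 0.01167 J  (the unit combination reduces to kg·m²/s² = J)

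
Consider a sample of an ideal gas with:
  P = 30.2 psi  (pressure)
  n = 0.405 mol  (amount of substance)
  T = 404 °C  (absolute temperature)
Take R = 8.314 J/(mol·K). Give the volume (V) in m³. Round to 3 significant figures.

0.0110 m³

From the ideal-gas law: V = nRT/P.
P = 30.2 psi = 2.082×10^5 Pa; n = 0.405 mol; T = 404 °C = 677.1 K; R = 8.314 J/(mol·K).
V = 0.01095 m³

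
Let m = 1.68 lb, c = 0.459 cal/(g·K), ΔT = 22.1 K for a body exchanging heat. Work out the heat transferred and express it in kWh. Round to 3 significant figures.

0.00898 kWh

Directly: Q = mcΔT.
m = 1.68 lb = 0.7620 kg; c = 0.459 cal/(g·K) = 1920 J/(kg·K); ΔT = 22.1 K.
Q = 32342 J  (the unit combination reduces to kg·m²/s² = J)
32342 J × (1 kWh / 3.600×10^6 J) = 0.008984 kWh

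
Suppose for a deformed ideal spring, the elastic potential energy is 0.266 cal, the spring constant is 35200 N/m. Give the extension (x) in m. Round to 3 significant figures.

Solving U = ½k·x² for x: x = √(2U/k).
U = 0.266 cal = 1.113 J; k = 35200 N/m.
x = 0.007952 m

0.00795 m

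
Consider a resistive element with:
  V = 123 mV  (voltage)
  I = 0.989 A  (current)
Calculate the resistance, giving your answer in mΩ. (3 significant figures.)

124 mΩ

Rearranging V = I·R for R: R = V/I.
V = 123 mV = 0.1230 V; I = 0.989 A.
R = 0.1244 Ω
0.1244 Ω × (1 mΩ / 0.001000 Ω) = 124.4 mΩ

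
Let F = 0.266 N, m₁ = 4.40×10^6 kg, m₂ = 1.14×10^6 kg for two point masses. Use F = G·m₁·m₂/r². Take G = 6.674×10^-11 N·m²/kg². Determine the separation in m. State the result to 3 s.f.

35.5 m

From Newton's law of gravitation: r = √(G·m₁m₂/F).
F = 0.266 N; m₁ = 4.40×10^6 kg; m₂ = 1.14×10^6 kg; G = 6.674×10^-11 N·m²/kg².
r = 35.48 m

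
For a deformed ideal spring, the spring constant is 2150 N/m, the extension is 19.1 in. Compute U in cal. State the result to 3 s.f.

U is given directly by: U = ½kx².
k = 2150 N/m; x = 19.1 in = 0.4851 m.
U = 253.0 J  (the unit combination reduces to kg·m²/s² = J)
253.0 J × (1 cal / 4.184 J) = 60.47 cal

60.5 cal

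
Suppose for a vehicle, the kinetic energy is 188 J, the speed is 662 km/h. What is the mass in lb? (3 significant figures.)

0.0245 lb

Solving KE = ½mv² for m: m = 2·KE/v².
KE = 188 J; v = 662 km/h = 183.9 m/s.
m = 0.01112 kg
0.01112 kg × (1 lb / 0.4536 kg) = 0.02451 lb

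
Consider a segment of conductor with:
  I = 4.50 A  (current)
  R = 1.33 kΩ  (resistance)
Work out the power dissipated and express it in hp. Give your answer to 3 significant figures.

P is given directly by: P = I²R.
I = 4.50 A; R = 1.33 kΩ = 1330 Ω.
P = 26932 W
26932 W × (1 hp / 745.7 W) = 36.12 hp

36.1 hp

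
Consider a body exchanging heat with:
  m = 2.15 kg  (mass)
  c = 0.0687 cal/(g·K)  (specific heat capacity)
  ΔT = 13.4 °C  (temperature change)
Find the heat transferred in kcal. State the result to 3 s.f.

Directly: Q = mcΔT.
m = 2.15 kg; c = 0.0687 cal/(g·K) = 287.4 J/(kg·K); ΔT = 13.4 °C = 13.40 K.
Q = 8281 J
8281 J × (1 kcal / 4184 J) = 1.979 kcal

1.98 kcal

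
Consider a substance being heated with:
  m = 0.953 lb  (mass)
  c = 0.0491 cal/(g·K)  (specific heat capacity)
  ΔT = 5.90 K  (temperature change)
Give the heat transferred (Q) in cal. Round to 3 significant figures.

Q is given directly by: Q = mcΔT.
m = 0.953 lb = 0.4323 kg; c = 0.0491 cal/(g·K) = 205.4 J/(kg·K); ΔT = 5.90 K.
Q = 523.9 J
523.9 J × (1 cal / 4.184 J) = 125.2 cal

125 cal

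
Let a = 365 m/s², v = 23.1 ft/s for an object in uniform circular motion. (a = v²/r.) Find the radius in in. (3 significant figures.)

Rearranging a = v²/r for r: r = v²/a.
a = 365 m/s²; v = 23.1 ft/s = 7.041 m/s.
r = 0.1358 m
0.1358 m × (1 in / 0.02540 m) = 5.347 in

5.35 in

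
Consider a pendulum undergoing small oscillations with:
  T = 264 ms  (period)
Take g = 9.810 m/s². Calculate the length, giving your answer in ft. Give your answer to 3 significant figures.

0.0568 ft

Rearranging: L = g·(T/2π)².
T = 264 ms = 0.2640 s; g = 9.810 m/s².
L = 0.01732 m
0.01732 m × (1 ft / 0.3048 m) = 0.05682 ft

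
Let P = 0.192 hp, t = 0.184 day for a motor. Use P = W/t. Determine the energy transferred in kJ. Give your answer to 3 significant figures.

2280 kJ

Rearranging P = W/t for W: W = P·t.
P = 0.192 hp = 143.2 W; t = 0.184 day = 15898 s.
W = 2.276×10^6 J  (the unit combination reduces to kg·m²/s² = J)
2.276×10^6 J × (1 kJ / 1000 J) = 2276 kJ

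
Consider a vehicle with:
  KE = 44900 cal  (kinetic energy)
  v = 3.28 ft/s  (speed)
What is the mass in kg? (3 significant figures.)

3.76×10^5 kg

Rearranging KE = ½mv² for m: m = 2·KE/v².
KE = 44900 cal = 1.879×10^5 J; v = 3.28 ft/s = 0.9997 m/s.
m = 3.759×10^5 kg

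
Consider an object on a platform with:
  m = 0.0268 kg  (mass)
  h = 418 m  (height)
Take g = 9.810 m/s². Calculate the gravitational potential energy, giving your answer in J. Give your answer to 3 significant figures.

PE is given directly by: PE = mgh.
m = 0.0268 kg; h = 418 m; g = 9.810 m/s².
PE = 109.9 J  (the unit combination reduces to kg·m²/s² = J)

110 J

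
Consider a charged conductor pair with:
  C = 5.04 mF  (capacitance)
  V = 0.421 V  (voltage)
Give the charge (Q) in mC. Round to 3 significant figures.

2.12 mC

Rearranging C = Q/V for Q: Q = CV.
C = 5.04 mF = 0.005040 F; V = 0.421 V.
Q = 0.002122 C  (the unit combination reduces to A·s = C)
0.002122 C × (1 mC / 0.001000 C) = 2.122 mC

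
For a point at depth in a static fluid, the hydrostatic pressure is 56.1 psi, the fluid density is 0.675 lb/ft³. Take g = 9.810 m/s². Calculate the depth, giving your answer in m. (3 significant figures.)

3650 m

Rearranging P = ρ·g·h for h: h = P/(ρ·g).
P = 56.1 psi = 3.868×10^5 Pa; ρ = 0.675 lb/ft³ = 10.81 kg/m³; g = 9.810 m/s².
h = 3647 m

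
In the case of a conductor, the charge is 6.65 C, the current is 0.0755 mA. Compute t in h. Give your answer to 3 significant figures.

24.5 h

Rearranging: t = q/I.
q = 6.65 C; I = 0.0755 mA = 7.550×10^-5 A.
t = 88079 s
88079 s × (1 h / 3600 s) = 24.47 h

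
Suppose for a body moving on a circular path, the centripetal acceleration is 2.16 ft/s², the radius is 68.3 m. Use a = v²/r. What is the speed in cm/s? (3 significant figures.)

Solving a = v²/r for v: v = √(a·r).
a = 2.16 ft/s² = 0.6584 m/s²; r = 68.3 m.
v = 6.706 m/s
6.706 m/s × (1 cm/s / 0.01000 m/s) = 670.6 cm/s

671 cm/s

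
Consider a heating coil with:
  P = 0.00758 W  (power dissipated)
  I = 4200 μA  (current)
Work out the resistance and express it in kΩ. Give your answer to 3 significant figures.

Rearranging: R = P/I².
P = 0.00758 W; I = 4200 μA = 0.004200 A.
R = 429.7 Ω
429.7 Ω × (1 kΩ / 1000 Ω) = 0.4297 kΩ

0.430 kΩ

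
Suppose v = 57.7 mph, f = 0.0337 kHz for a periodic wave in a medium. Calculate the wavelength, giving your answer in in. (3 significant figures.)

30.1 in

Rearranging v = f·λ for λ: λ = v/f.
v = 57.7 mph = 25.79 m/s; f = 0.0337 kHz = 33.70 Hz.
λ = 0.7654 m
0.7654 m × (1 in / 0.02540 m) = 30.13 in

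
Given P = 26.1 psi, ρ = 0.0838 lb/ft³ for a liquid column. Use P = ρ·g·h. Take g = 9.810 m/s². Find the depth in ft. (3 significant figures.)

44800 ft

Solving P = ρ·g·h for h: h = P/(ρ·g).
P = 26.1 psi = 1.800×10^5 Pa; ρ = 0.0838 lb/ft³ = 1.342 kg/m³; g = 9.810 m/s².
h = 13666 m
13666 m × (1 ft / 0.3048 m) = 44834 ft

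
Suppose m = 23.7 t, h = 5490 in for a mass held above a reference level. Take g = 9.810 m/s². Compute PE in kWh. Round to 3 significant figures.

9.01 kWh

PE is given directly by: PE = mgh.
m = 23.7 t = 23700 kg; h = 5490 in = 139.4 m; g = 9.810 m/s².
PE = 3.242×10^7 J
3.242×10^7 J × (1 kWh / 3.600×10^6 J) = 9.006 kWh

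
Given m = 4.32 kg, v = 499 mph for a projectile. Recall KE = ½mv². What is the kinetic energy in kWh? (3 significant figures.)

KE is given directly by: KE = ½mv².
m = 4.32 kg; v = 499 mph = 223.1 m/s.
KE = 1.075×10^5 J  (the unit combination reduces to kg·m²/s² = J)
1.075×10^5 J × (1 kWh / 3.600×10^6 J) = 0.02986 kWh

0.0299 kWh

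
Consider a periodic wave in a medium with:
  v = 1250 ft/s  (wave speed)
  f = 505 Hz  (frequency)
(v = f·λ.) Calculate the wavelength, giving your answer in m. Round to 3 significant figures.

Rearranging: λ = v/f.
v = 1250 ft/s = 381.0 m/s; f = 505 Hz.
λ = 0.7545 m

0.754 m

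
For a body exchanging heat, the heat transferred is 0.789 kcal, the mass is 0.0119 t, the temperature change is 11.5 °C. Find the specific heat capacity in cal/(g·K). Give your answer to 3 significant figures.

0.00577 cal/(g·K)

Rearranging: c = Q/(m·ΔT).
Q = 0.789 kcal = 3301 J; m = 0.0119 t = 11.90 kg; ΔT = 11.5 °C = 11.50 K.
c = 24.12 J/(kg·K)
24.12 J/(kg·K) × (1 cal/(g·K) / 4184 J/(kg·K)) = 0.005765 cal/(g·K)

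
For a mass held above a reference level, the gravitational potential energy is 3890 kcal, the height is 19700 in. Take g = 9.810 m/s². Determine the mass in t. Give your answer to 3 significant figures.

Rearranging PE = m·g·h for m: m = PE/(g·h).
PE = 3890 kcal = 1.628×10^7 J; h = 19700 in = 500.4 m; g = 9.810 m/s².
m = 3316 kg
3316 kg × (1 t / 1000 kg) = 3.316 t

3.32 t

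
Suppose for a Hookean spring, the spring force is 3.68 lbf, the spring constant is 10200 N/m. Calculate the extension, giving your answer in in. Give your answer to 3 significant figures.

From Hooke's law: x = F/k.
F = 3.68 lbf = 16.37 N; k = 10200 N/m.
x = 0.001605 m
0.001605 m × (1 in / 0.02540 m) = 0.06318 in

0.0632 in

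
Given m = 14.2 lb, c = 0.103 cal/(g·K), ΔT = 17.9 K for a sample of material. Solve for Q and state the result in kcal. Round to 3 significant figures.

Q is given directly by: Q = mcΔT.
m = 14.2 lb = 6.441 kg; c = 0.103 cal/(g·K) = 431.0 J/(kg·K); ΔT = 17.9 K.
Q = 49686 J
49686 J × (1 kcal / 4184 J) = 11.88 kcal

11.9 kcal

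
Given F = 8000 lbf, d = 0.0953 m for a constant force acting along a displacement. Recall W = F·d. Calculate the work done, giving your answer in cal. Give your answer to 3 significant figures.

Directly: W = F·d.
F = 8000 lbf = 35586 N; d = 0.0953 m.
W = 3391 J  (the unit combination reduces to kg·m²/s² = J)
3391 J × (1 cal / 4.184 J) = 810.5 cal

811 cal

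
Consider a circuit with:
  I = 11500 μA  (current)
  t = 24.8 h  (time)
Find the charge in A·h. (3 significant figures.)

q is given directly by: q = It.
I = 11500 μA = 0.01150 A; t = 24.8 h = 89280 s.
q = 1027 C
1027 C × (1 A·h / 3600 C) = 0.2852 A·h

0.285 A·h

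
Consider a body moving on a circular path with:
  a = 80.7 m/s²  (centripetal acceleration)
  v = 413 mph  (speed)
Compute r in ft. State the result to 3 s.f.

Rearranging a = v²/r for r: r = v²/a.
a = 80.7 m/s²; v = 413 mph = 184.6 m/s.
r = 422.4 m
422.4 m × (1 ft / 0.3048 m) = 1386 ft

1390 ft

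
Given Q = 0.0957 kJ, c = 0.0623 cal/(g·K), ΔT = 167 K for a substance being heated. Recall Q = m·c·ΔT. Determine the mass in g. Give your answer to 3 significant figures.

Solving Q = m·c·ΔT for m: m = Q/(c·ΔT).
Q = 0.0957 kJ = 95.70 J; c = 0.0623 cal/(g·K) = 260.7 J/(kg·K); ΔT = 167 K.
m = 0.002198 kg
0.002198 kg × (1 g / 0.001000 kg) = 2.198 g

2.20 g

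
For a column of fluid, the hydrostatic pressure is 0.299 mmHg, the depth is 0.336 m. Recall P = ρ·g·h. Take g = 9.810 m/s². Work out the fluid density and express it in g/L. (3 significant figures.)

12.1 g/L

Rearranging: ρ = P/(g·h).
P = 0.299 mmHg = 39.86 Pa; h = 0.336 m; g = 9.810 m/s².
ρ = 12.09 kg/m³
Since 1 g/L = 1 kg/m³, 12.09 g/L.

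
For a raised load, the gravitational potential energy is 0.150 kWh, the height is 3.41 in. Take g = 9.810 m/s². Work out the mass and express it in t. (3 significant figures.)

636 t

Rearranging PE = m·g·h for m: m = PE/(g·h).
PE = 0.150 kWh = 5.400×10^5 J; h = 3.41 in = 0.08661 m; g = 9.810 m/s².
m = 6.355×10^5 kg
6.355×10^5 kg × (1 t / 1000 kg) = 635.5 t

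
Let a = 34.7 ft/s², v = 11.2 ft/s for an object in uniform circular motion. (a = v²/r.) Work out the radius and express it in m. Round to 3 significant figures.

1.10 m

Rearranging a = v²/r for r: r = v²/a.
a = 34.7 ft/s² = 10.58 m/s²; v = 11.2 ft/s = 3.414 m/s.
r = 1.102 m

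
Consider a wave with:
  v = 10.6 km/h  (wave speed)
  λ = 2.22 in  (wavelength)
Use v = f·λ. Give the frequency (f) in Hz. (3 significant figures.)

52.2 Hz

Rearranging v = f·λ for f: f = v/λ.
v = 10.6 km/h = 2.944 m/s; λ = 2.22 in = 0.05639 m.
f = 52.22 Hz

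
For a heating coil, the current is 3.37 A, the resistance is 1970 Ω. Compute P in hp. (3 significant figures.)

30.0 hp

P is given directly by: P = I²R.
I = 3.37 A; R = 1970 Ω.
P = 22373 W
22373 W × (1 hp / 745.7 W) = 30.00 hp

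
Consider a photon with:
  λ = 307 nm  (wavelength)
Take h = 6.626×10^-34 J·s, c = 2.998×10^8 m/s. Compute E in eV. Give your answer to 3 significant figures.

Directly: E = hc/λ.
λ = 307 nm = 3.070×10^-7 m; h = 6.626×10^-34 J·s; c = 2.998×10^8 m/s.
E = 6.471×10^-19 J  (the unit combination reduces to kg·m²/s² = J)
6.471×10^-19 J × (1 eV / 1.602×10^-19 J) = 4.039 eV

4.04 eV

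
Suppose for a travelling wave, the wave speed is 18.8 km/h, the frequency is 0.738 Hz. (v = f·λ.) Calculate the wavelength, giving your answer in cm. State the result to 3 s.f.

Rearranging: λ = v/f.
v = 18.8 km/h = 5.222 m/s; f = 0.738 Hz.
λ = 7.076 m
7.076 m × (1 cm / 0.01000 m) = 707.6 cm

708 cm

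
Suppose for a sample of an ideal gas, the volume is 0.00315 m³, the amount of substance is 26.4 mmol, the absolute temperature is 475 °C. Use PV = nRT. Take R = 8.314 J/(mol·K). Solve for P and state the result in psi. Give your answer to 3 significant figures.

From the ideal-gas law: P = nRT/V.
V = 0.00315 m³; n = 26.4 mmol = 0.02640 mol; T = 475 °C = 748.1 K; R = 8.314 J/(mol·K).
P = 52131 Pa
52131 Pa × (1 psi / 6895 Pa) = 7.561 psi

7.56 psi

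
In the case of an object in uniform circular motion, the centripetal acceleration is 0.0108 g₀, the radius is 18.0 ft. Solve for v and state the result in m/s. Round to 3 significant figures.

Rearranging: v = √(a·r).
a = 0.0108 g₀ = 0.1059 m/s²; r = 18.0 ft = 5.486 m.
v = 0.7623 m/s

0.762 m/s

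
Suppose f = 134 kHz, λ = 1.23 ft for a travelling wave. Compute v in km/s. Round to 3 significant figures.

50.2 km/s

Directly: v = fλ.
f = 134 kHz = 1.340×10^5 Hz; λ = 1.23 ft = 0.3749 m.
v = 50237 m/s
50237 m/s × (1 km/s / 1000 m/s) = 50.24 km/s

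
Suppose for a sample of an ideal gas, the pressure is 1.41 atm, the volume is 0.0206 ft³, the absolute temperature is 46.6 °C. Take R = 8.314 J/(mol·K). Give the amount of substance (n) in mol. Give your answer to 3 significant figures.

0.0313 mol

From the ideal-gas law: n = PV/(RT).
P = 1.41 atm = 1.429×10^5 Pa; V = 0.0206 ft³ = 5.833×10^-4 m³; T = 46.6 °C = 319.8 K; R = 8.314 J/(mol·K).
n = 0.03135 mol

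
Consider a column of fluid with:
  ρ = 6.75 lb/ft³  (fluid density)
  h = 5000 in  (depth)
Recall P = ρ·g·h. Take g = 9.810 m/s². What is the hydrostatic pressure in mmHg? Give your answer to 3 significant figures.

P is given directly by: P = ρgh.
ρ = 6.75 lb/ft³ = 108.1 kg/m³; h = 5000 in = 127.0 m; g = 9.810 m/s².
P = 1.347×10^5 Pa
1.347×10^5 Pa × (1 mmHg / 133.3 Pa) = 1010 mmHg

1010 mmHg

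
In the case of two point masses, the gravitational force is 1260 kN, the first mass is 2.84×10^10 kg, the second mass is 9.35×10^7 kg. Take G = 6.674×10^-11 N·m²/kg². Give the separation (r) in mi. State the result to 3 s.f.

Rearranging: r = √(G·m₁m₂/F).
F = 1260 kN = 1.260×10^6 N; m₁ = 2.84×10^10 kg; m₂ = 9.35×10^7 kg; G = 6.674×10^-11 N·m²/kg².
r = 11.86 m
11.86 m × (1 mi / 1609 m) = 0.007369 mi

0.00737 mi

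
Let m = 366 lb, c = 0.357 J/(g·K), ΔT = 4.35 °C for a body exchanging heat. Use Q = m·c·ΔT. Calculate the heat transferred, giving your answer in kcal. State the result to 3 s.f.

Directly: Q = mcΔT.
m = 366 lb = 166.0 kg; c = 0.357 J/(g·K) = 357.0 J/(kg·K); ΔT = 4.35 °C = 4.350 K.
Q = 2.578×10^5 J
2.578×10^5 J × (1 kcal / 4184 J) = 61.62 kcal

61.6 kcal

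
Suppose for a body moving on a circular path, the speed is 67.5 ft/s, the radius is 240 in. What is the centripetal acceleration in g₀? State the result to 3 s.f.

Directly: a = v²/r.
v = 67.5 ft/s = 20.57 m/s; r = 240 in = 6.096 m.
a = 69.44 m/s²
69.44 m/s² × (1 g₀ / 9.807 m/s²) = 7.081 g₀

7.08 g₀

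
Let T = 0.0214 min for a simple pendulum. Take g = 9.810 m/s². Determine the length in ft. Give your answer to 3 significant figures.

Rearranging: L = g·(T/2π)².
T = 0.0214 min = 1.284 s; g = 9.810 m/s².
L = 0.4097 m
0.4097 m × (1 ft / 0.3048 m) = 1.344 ft

1.34 ft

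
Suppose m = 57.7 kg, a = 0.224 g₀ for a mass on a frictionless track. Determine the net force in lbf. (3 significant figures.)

28.5 lbf

Directly: F = m·a.
m = 57.7 kg; a = 0.224 g₀ = 2.197 m/s².
F = 126.7 N  (the unit combination reduces to kg·m/s² = N)
126.7 N × (1 lbf / 4.448 N) = 28.49 lbf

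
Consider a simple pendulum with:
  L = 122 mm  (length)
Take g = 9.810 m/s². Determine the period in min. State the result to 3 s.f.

T is given directly by: T = 2π√(L/g).
L = 122 mm = 0.1220 m; g = 9.810 m/s².
T = 0.7007 s
0.7007 s × (1 min / 60.00 s) = 0.01168 min

0.0117 min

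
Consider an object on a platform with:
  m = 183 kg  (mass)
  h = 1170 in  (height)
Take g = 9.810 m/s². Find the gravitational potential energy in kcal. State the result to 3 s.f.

12.8 kcal

PE is given directly by: PE = mgh.
m = 183 kg; h = 1170 in = 29.72 m; g = 9.810 m/s².
PE = 53351 J  (the unit combination reduces to kg·m²/s² = J)
53351 J × (1 kcal / 4184 J) = 12.75 kcal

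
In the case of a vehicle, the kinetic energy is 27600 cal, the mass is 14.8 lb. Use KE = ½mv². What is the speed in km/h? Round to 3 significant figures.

668 km/h

Rearranging: v = √(2·KE/m).
KE = 27600 cal = 1.155×10^5 J; m = 14.8 lb = 6.713 kg.
v = 185.5 m/s
185.5 m/s × (1 km/h / 0.2778 m/s) = 667.7 km/h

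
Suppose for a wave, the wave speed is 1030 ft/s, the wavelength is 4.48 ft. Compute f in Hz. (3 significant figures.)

230 Hz

Rearranging: f = v/λ.
v = 1030 ft/s = 313.9 m/s; λ = 4.48 ft = 1.366 m.
f = 229.9 Hz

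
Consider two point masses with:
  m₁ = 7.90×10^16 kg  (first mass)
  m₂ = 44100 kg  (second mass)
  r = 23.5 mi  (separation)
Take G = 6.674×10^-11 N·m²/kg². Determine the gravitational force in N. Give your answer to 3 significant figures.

From Newton's law of gravitation: F = Gm₁m₂/r².
m₁ = 7.90×10^16 kg; m₂ = 44100 kg; r = 23.5 mi = 37820 m; G = 6.674×10^-11 N·m²/kg².
F = 162.6 N

163 N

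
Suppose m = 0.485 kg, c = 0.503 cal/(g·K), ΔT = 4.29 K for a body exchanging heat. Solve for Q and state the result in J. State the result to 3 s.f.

Directly: Q = mcΔT.
m = 0.485 kg; c = 0.503 cal/(g·K) = 2105 J/(kg·K); ΔT = 4.29 K.
Q = 4379 J  (the unit combination reduces to kg·m²/s² = J)

4380 J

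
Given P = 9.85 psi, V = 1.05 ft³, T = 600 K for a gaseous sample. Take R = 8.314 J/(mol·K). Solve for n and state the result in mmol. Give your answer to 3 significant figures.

Rearranging PV = nRT for n: n = PV/(RT).
P = 9.85 psi = 67913 Pa; V = 1.05 ft³ = 0.02973 m³; T = 600 K; R = 8.314 J/(mol·K).
n = 0.4048 mol
0.4048 mol × (1 mmol / 0.001000 mol) = 404.8 mmol

405 mmol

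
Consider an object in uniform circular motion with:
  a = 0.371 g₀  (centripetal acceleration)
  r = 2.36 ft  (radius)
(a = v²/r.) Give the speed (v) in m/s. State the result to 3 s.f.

1.62 m/s

Rearranging a = v²/r for v: v = √(a·r).
a = 0.371 g₀ = 3.638 m/s²; r = 2.36 ft = 0.7193 m.
v = 1.618 m/s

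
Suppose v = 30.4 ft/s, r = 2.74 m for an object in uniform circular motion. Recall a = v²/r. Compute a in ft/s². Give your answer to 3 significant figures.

a is given directly by: a = v²/r.
v = 30.4 ft/s = 9.266 m/s; r = 2.74 m.
a = 31.33 m/s²
31.33 m/s² × (1 ft/s² / 0.3048 m/s²) = 102.8 ft/s²

103 ft/s²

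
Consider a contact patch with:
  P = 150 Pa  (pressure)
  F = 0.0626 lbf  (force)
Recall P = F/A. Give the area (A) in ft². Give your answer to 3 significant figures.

Rearranging: A = F/P.
P = 150 Pa; F = 0.0626 lbf = 0.2785 N.
A = 0.001856 m²
0.001856 m² × (1 ft² / 0.09290 m²) = 0.01998 ft²

0.0200 ft²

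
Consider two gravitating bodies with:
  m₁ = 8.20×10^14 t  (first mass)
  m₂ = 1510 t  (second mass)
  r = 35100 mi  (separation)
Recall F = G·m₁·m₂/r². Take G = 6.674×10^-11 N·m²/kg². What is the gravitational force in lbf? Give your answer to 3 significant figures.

From Newton's law of gravitation: F = Gm₁m₂/r².
m₁ = 8.20×10^14 t = 8.200×10^17 kg; m₂ = 1510 t = 1.510×10^6 kg; r = 35100 mi = 5.649×10^7 m; G = 6.674×10^-11 N·m²/kg².
F = 0.02590 N
0.02590 N × (1 lbf / 4.448 N) = 0.005822 lbf

0.00582 lbf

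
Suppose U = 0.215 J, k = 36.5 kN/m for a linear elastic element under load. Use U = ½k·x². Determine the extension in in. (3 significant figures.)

0.135 in

Solving U = ½k·x² for x: x = √(2U/k).
U = 0.215 J; k = 36.5 kN/m = 36500 N/m.
x = 0.003432 m
0.003432 m × (1 in / 0.02540 m) = 0.1351 in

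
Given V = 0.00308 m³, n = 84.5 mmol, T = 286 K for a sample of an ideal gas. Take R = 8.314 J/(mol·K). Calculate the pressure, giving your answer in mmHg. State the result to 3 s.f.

489 mmHg

From the ideal-gas law: P = nRT/V.
V = 0.00308 m³; n = 84.5 mmol = 0.08450 mol; T = 286 K; R = 8.314 J/(mol·K).
P = 65235 Pa  (the unit combination reduces to kg/(m·s²) = Pa)
65235 Pa × (1 mmHg / 133.3 Pa) = 489.3 mmHg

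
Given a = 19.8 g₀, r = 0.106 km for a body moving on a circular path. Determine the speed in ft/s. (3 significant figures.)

Rearranging: v = √(a·r).
a = 19.8 g₀ = 194.2 m/s²; r = 0.106 km = 106.0 m.
v = 143.5 m/s
143.5 m/s × (1 ft/s / 0.3048 m/s) = 470.7 ft/s

471 ft/s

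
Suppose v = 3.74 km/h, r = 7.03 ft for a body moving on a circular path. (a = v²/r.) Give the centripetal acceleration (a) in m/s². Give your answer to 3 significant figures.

a is given directly by: a = v²/r.
v = 3.74 km/h = 1.039 m/s; r = 7.03 ft = 2.143 m.
a = 0.5037 m/s²

0.504 m/s²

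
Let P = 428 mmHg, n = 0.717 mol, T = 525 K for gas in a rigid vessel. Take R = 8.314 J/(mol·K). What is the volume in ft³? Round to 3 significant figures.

1.94 ft³

Rearranging: V = nRT/P.
P = 428 mmHg = 57062 Pa; n = 0.717 mol; T = 525 K; R = 8.314 J/(mol·K).
V = 0.05485 m³
0.05485 m³ × (1 ft³ / 0.02832 m³) = 1.937 ft³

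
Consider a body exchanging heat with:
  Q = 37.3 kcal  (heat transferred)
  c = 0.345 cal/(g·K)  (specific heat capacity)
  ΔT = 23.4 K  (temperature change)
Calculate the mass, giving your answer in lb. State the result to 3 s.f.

10.2 lb

Rearranging: m = Q/(c·ΔT).
Q = 37.3 kcal = 1.561×10^5 J; c = 0.345 cal/(g·K) = 1443 J/(kg·K); ΔT = 23.4 K.
m = 4.620 kg
4.620 kg × (1 lb / 0.4536 kg) = 10.19 lb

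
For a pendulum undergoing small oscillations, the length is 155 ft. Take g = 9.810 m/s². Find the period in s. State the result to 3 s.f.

Directly: T = 2π√(L/g).
L = 155 ft = 47.24 m; g = 9.810 m/s².
T = 13.79 s

13.8 s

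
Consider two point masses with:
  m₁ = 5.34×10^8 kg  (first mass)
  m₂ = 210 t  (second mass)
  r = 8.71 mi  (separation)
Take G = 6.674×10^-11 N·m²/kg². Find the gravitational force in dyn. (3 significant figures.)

From Newton's law of gravitation: F = Gm₁m₂/r².
m₁ = 5.34×10^8 kg; m₂ = 210 t = 2.100×10^5 kg; r = 8.71 mi = 14017 m; G = 6.674×10^-11 N·m²/kg².
F = 3.809×10^-5 N
3.809×10^-5 N × (1 dyn / 1.000×10^-5 N) = 3.809 dyn

3.81 dyn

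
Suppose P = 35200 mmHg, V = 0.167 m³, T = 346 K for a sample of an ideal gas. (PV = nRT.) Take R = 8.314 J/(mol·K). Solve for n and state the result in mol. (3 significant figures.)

272 mol

From the ideal-gas law: n = PV/(RT).
P = 35200 mmHg = 4.693×10^6 Pa; V = 0.167 m³; T = 346 K; R = 8.314 J/(mol·K).
n = 272.4 mol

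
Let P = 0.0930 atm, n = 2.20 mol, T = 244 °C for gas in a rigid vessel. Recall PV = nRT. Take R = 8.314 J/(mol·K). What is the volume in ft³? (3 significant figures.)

35.4 ft³

Rearranging: V = nRT/P.
P = 0.0930 atm = 9423 Pa; n = 2.20 mol; T = 244 °C = 517.1 K; R = 8.314 J/(mol·K).
V = 1.004 m³
1.004 m³ × (1 ft³ / 0.02832 m³) = 35.45 ft³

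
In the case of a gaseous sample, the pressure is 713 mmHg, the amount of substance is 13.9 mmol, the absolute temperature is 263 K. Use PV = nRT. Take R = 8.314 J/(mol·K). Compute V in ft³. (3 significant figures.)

0.0113 ft³

Solving PV = nRT for V: V = nRT/P.
P = 713 mmHg = 95059 Pa; n = 13.9 mmol = 0.01390 mol; T = 263 K; R = 8.314 J/(mol·K).
V = 3.197×10^-4 m³
3.197×10^-4 m³ × (1 ft³ / 0.02832 m³) = 0.01129 ft³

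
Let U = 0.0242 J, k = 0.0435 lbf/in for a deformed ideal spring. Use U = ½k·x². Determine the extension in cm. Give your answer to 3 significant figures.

7.97 cm

Rearranging: x = √(2U/k).
U = 0.0242 J; k = 0.0435 lbf/in = 7.618 N/m.
x = 0.07971 m
0.07971 m × (1 cm / 0.01000 m) = 7.971 cm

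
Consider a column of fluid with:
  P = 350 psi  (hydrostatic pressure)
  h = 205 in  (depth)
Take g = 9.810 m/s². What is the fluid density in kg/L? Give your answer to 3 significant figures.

Rearranging: ρ = P/(g·h).
P = 350 psi = 2.413×10^6 Pa; h = 205 in = 5.207 m; g = 9.810 m/s².
ρ = 47242 kg/m³
47242 kg/m³ × (1 kg/L / 1000 kg/m³) = 47.24 kg/L

47.2 kg/L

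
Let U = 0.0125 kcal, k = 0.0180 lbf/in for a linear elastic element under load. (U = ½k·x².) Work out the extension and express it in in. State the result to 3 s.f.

227 in

Solving U = ½k·x² for x: x = √(2U/k).
U = 0.0125 kcal = 52.30 J; k = 0.0180 lbf/in = 3.152 N/m.
x = 5.760 m
5.760 m × (1 in / 0.02540 m) = 226.8 in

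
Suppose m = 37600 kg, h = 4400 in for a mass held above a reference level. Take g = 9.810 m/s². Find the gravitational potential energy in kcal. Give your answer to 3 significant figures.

Directly: PE = mgh.
m = 37600 kg; h = 4400 in = 111.8 m; g = 9.810 m/s².
PE = 4.122×10^7 J
4.122×10^7 J × (1 kcal / 4184 J) = 9853 kcal

9850 kcal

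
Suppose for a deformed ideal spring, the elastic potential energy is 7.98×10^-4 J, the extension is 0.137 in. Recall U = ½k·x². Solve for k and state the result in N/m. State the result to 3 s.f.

132 N/m

Solving U = ½k·x² for k: k = 2U/x².
U = 7.98×10^-4 J; x = 0.137 in = 0.003480 m.
k = 131.8 N/m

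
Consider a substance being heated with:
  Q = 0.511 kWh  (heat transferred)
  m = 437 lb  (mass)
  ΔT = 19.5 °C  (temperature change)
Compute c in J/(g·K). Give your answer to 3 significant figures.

Rearranging: c = Q/(m·ΔT).
Q = 0.511 kWh = 1.840×10^6 J; m = 437 lb = 198.2 kg; ΔT = 19.5 °C = 19.50 K.
c = 475.9 J/(kg·K)
475.9 J/(kg·K) × (1 J/(g·K) / 1000 J/(kg·K)) = 0.4759 J/(g·K)

0.476 J/(g·K)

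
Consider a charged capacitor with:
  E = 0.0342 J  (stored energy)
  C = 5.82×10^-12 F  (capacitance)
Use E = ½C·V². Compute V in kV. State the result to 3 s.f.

108 kV

Solving E = ½C·V² for V: V = √(2E/C).
E = 0.0342 J; C = 5.82×10^-12 F.
V = 1.084×10^5 V
1.084×10^5 V × (1 kV / 1000 V) = 108.4 kV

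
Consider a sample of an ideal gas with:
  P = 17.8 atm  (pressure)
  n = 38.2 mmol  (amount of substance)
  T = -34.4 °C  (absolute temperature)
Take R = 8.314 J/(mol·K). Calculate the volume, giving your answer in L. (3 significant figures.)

0.0420 L

Solving PV = nRT for V: V = nRT/P.
P = 17.8 atm = 1.804×10^6 Pa; n = 38.2 mmol = 0.03820 mol; T = -34.4 °C = 238.7 K; R = 8.314 J/(mol·K).
V = 4.204×10^-5 m³
4.204×10^-5 m³ × (1 L / 0.001000 m³) = 0.04204 L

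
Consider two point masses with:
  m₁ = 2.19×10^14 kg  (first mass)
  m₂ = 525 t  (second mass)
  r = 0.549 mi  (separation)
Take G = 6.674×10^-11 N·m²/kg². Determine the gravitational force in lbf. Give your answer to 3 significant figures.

F is given directly by: F = Gm₁m₂/r².
m₁ = 2.19×10^14 kg; m₂ = 525 t = 5.250×10^5 kg; r = 0.549 mi = 883.5 m; G = 6.674×10^-11 N·m²/kg².
F = 9830 N  (the unit combination reduces to kg·m/s² = N)
9830 N × (1 lbf / 4.448 N) = 2210 lbf

2210 lbf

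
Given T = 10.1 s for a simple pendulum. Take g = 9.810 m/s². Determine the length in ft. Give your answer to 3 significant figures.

Rearranging T = 2π√(L/g) for L: L = g·(T/2π)².
T = 10.1 s; g = 9.810 m/s².
L = 25.35 m
25.35 m × (1 ft / 0.3048 m) = 83.16 ft

83.2 ft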